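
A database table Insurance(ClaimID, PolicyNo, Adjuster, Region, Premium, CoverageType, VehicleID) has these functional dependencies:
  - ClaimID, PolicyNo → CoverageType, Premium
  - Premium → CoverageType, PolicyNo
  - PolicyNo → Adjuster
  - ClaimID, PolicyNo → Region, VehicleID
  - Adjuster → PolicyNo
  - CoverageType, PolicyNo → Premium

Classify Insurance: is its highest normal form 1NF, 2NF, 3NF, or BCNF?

1NF

Candidate keys: {Adjuster, ClaimID}, {ClaimID, PolicyNo}, {ClaimID, Premium}. Prime attributes: {Adjuster, ClaimID, PolicyNo, Premium}.
Premium → CoverageType, PolicyNo breaks BCNF: {Premium}⁺ = {Adjuster, CoverageType, PolicyNo, Premium}, so {Premium} is not a superkey.
Because {CoverageType} is non-prime and the left side of Premium → CoverageType, PolicyNo is not a superkey, the relation is not in 3NF.
The proper key subset {Premium} of {ClaimID, Premium} determines non-prime {CoverageType}, so the relation is not even in 2NF.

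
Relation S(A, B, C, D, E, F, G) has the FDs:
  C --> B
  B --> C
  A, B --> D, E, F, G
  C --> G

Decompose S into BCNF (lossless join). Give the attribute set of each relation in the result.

{A, C, D, E, F}; {B, C, G}

Candidate keys of the original relation: {A, B}, {A, C}.
Within {A, B, C, D, E, F, G}: {C}⁺ ∩ {A, B, C, D, E, F, G} = {B, C, G}, not the whole set, so C --> B, G violates BCNF; decompose into {B, C, G} and {A, C, D, E, F}.
{B, C, G} is in BCNF.
{A, C, D, E, F} is in BCNF.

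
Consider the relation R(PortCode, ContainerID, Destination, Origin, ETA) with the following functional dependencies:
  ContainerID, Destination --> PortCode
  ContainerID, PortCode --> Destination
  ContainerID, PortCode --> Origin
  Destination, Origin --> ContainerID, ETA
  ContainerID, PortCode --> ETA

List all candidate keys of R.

{ContainerID, Destination}⁺ = {ContainerID, Destination, ETA, Origin, PortCode}, which is every attribute, so {ContainerID, Destination} is a candidate key.
{ContainerID, PortCode}⁺ = {ContainerID, Destination, ETA, Origin, PortCode}, which is every attribute, so {ContainerID, PortCode} is a candidate key.
{Destination, Origin}⁺ = {ContainerID, Destination, ETA, Origin, PortCode}, which is every attribute, so {Destination, Origin} is a candidate key.
No proper subset of any of these is a key, and no other minimal superkey exists.

{ContainerID, Destination}, {ContainerID, PortCode}, {Destination, Origin}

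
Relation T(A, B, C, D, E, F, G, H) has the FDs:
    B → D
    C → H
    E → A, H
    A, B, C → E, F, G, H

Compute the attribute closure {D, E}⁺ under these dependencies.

{A, D, E, H}

Start with {D, E}.
E → A, H applies; add {A, H} → now {A, D, E, H}.
No further FD applies.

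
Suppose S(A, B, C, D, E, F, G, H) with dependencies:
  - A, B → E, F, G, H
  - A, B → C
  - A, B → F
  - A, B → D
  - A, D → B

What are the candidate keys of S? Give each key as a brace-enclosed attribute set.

{A, B}, {A, D}

No FD produces {A}, so it must be in every candidate key.
Closure of {A, B} is {A, B, C, D, E, F, G, H}, the whole schema; {A, B} is a candidate key.
Closure of {A, D} is {A, B, C, D, E, F, G, H}, the whole schema; {A, D} is a candidate key.
No proper subset of any of these is a key, and no other minimal superkey exists.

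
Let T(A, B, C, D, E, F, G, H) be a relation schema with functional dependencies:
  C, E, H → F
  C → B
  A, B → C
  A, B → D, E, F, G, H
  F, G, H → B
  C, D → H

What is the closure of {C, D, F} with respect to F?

Start with {C, D, F}.
C → B applies; add {B} → now {B, C, D, F}.
C, D → H applies; add {H} → now {B, C, D, F, H}.
No further FD applies.

{B, C, D, F, H}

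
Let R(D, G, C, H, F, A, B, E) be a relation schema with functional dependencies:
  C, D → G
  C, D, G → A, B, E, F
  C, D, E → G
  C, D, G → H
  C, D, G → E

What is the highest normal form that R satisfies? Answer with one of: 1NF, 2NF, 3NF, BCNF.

BCNF

Candidate key: {C, D}. Prime attributes: {C, D}.
Every FD has a superkey on the left, so the relation is in BCNF.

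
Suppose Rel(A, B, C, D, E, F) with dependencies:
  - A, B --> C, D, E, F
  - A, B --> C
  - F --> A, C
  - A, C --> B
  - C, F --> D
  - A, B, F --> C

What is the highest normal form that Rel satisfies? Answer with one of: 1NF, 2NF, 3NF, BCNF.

Candidate keys: {A, B}, {A, C}, {F}. Prime attributes: {A, B, C, F}.
Every FD has a superkey on the left, so the relation is in BCNF.

BCNF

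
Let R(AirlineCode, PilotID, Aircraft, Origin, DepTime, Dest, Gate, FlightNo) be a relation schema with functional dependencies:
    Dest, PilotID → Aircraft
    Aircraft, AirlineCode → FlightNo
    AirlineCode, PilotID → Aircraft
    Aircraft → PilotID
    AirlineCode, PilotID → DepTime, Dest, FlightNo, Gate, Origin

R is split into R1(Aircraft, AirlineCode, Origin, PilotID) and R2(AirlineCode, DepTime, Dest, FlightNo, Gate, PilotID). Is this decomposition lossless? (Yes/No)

R1 ∩ R2 = {AirlineCode, PilotID}; its closure under F is {Aircraft, AirlineCode, DepTime, Dest, FlightNo, Gate, Origin, PilotID}.
Since R1 ⊆ {Aircraft, AirlineCode, DepTime, Dest, FlightNo, Gate, Origin, PilotID}, the intersection is a superkey of R1; the decomposition is lossless.

Yes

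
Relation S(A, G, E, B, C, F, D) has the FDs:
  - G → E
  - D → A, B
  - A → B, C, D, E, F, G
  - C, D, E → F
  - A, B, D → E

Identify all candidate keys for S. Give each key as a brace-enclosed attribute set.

{A}, {D}

{A}⁺ = {A, B, C, D, E, F, G}, which is every attribute, so {A} is a candidate key.
{D}⁺ = {A, B, C, D, E, F, G}, which is every attribute, so {D} is a candidate key.
No proper subset of any of these is a key, and no other minimal superkey exists.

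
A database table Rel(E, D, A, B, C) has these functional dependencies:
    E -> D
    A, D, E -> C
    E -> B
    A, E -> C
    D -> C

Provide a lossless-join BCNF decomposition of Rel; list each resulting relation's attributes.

{A, E}; {B, D, E}; {C, D}

Candidate key of the original relation: {A, E}.
In {A, B, C, D, E}, {E} is not a superkey ({E}⁺ restricted to this set is {B, C, D, E}), so split on E -> B, C, D into {B, C, D, E} and {A, E}.
In {B, C, D, E}, {D} is not a superkey ({D}⁺ restricted to this set is {C, D}), so split on D -> C into {C, D} and {B, D, E}.
{C, D} is in BCNF.
{B, D, E} is in BCNF.
{A, E} is in BCNF.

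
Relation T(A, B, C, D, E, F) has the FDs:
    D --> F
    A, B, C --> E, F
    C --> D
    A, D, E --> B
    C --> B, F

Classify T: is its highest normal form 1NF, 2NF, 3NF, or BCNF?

1NF

Candidate key: {A, C}. Prime attributes: {A, C}.
D --> F: {D}⁺ = {D, F}, which is not all of the attributes, so the left side is not a superkey — BCNF is violated.
D --> F has non-prime {F} on the right and a non-superkey on the left, so 3NF fails.
The proper key subset {C} of {A, C} determines non-prime {B, D, F}, so the relation is not even in 2NF.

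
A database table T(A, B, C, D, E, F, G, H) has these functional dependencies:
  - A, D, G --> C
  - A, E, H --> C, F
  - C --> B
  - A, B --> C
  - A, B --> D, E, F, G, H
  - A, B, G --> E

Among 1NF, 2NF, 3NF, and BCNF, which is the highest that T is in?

Candidate keys: {A, B}, {A, C}, {A, D, G}, {A, E, H}. Prime attributes: {A, B, C, D, E, G, H}.
C --> B: {C}⁺ = {B, C}, which is not all of the attributes, so the left side is not a superkey — BCNF is violated.
But every attribute on its right side ({B}) is prime, and the same holds for every other non-superkey FD, so 3NF still holds.

3NF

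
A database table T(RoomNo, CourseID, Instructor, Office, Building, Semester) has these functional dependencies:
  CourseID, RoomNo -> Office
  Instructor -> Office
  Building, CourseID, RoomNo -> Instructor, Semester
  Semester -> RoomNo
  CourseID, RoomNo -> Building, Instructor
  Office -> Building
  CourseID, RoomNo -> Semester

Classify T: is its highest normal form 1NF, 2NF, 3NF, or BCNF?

Candidate keys: {CourseID, RoomNo}, {CourseID, Semester}. Prime attributes: {CourseID, RoomNo, Semester}.
For Instructor -> Office we have {Instructor}⁺ = {Building, Instructor, Office}; {Instructor} is not a superkey, so BCNF fails.
Instructor -> Office determines the non-prime attribute {Office} from a non-superkey — 3NF is violated.
Checking every proper subset of each key, none determines a non-prime attribute — 2NF is satisfied.

2NF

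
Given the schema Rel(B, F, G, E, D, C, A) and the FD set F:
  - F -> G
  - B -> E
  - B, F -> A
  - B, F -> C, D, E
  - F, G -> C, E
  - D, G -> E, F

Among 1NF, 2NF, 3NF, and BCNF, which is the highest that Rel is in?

Candidate keys: {B, D, G}, {B, F}. Prime attributes: {B, D, F, G}.
F -> G: {F}⁺ = {C, E, F, G}, which is not all of the attributes, so the left side is not a superkey — BCNF is violated.
Because {E} is non-prime and the left side of B -> E is not a superkey, the relation is not in 3NF.
{B} is a proper subset of the key {B, F}, and {B}⁺ contains the non-prime attribute {E} — a partial dependency, so 2NF is violated.

1NF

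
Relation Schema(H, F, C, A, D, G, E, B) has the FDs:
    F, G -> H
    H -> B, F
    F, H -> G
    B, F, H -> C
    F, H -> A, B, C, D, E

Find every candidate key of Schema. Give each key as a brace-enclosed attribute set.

{F, G}, {H}

Closure of {H} is {A, B, C, D, E, F, G, H}, the whole schema; {H} is a candidate key.
Closure of {F, G} is {A, B, C, D, E, F, G, H}, the whole schema; {F, G} is a candidate key.
These are minimal and exhaustive — every other superkey contains one of them.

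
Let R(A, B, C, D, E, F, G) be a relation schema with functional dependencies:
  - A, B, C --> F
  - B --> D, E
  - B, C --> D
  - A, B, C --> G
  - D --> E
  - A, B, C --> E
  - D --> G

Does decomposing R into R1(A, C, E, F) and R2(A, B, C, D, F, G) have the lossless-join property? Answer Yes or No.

Common attributes: {A, C, F}; their closure is {A, C, F}.
Neither R1 nor R2 is contained in that closure, so the decomposition is lossy.

No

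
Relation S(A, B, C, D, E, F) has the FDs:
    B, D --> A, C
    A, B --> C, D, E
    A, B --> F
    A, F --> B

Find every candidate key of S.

{A, B}⁺ = {A, B, C, D, E, F}, which is every attribute, so {A, B} is a candidate key.
{A, F}⁺ = {A, B, C, D, E, F}, which is every attribute, so {A, F} is a candidate key.
{B, D}⁺ = {A, B, C, D, E, F}, which is every attribute, so {B, D} is a candidate key.
These are minimal and exhaustive — every other superkey contains one of them.

{A, B}, {A, F}, {B, D}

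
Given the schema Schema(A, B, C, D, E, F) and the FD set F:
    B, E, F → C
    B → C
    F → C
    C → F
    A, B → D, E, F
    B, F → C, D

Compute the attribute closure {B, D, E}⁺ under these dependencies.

{B, C, D, E, F}

Start with {B, D, E}.
B → C applies; add {C} → now {B, C, D, E}.
C → F applies; add {F} → now {B, C, D, E, F}.
No further FD applies.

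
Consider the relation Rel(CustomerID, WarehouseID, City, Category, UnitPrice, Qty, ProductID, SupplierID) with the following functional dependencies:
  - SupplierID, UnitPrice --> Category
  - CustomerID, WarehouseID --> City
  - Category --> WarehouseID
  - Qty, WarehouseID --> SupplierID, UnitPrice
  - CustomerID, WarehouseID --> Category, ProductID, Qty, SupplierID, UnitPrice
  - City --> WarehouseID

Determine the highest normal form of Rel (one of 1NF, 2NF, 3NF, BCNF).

Candidate keys: {Category, CustomerID}, {City, CustomerID}, {CustomerID, SupplierID, UnitPrice}, {CustomerID, WarehouseID}. Prime attributes: {Category, City, CustomerID, SupplierID, UnitPrice, WarehouseID}.
SupplierID, UnitPrice --> Category: {SupplierID, UnitPrice}⁺ = {Category, SupplierID, UnitPrice, WarehouseID}, which is not all of the attributes, so the left side is not a superkey — BCNF is violated.
Its right-hand attributes {Category} are all prime, as are those of every other non-superkey FD — the relation is in 3NF.

3NF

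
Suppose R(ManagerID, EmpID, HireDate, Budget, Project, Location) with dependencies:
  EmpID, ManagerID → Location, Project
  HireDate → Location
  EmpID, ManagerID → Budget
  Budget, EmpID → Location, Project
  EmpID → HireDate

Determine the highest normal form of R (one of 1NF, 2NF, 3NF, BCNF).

Candidate key: {EmpID, ManagerID}. Prime attributes: {EmpID, ManagerID}.
HireDate → Location breaks BCNF: {HireDate}⁺ = {HireDate, Location}, so {HireDate} is not a superkey.
Because {Location} is non-prime and the left side of HireDate → Location is not a superkey, the relation is not in 3NF.
Since {EmpID} ⊂ {EmpID, ManagerID} and {EmpID}⁺ ⊇ {HireDate, Location} with {HireDate, Location} non-prime, there is a partial dependency; 2NF fails.

1NF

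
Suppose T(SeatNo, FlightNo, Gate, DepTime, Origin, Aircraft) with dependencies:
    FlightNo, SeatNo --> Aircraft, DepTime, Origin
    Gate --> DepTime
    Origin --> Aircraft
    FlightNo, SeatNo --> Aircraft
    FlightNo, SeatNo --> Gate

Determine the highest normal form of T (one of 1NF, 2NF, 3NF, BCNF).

2NF

Candidate key: {FlightNo, SeatNo}. Prime attributes: {FlightNo, SeatNo}.
For Gate --> DepTime we have {Gate}⁺ = {DepTime, Gate}; {Gate} is not a superkey, so BCNF fails.
Gate --> DepTime has non-prime {DepTime} on the right and a non-superkey on the left, so 3NF fails.
No non-prime attribute depends on a proper subset of any candidate key, so 2NF holds.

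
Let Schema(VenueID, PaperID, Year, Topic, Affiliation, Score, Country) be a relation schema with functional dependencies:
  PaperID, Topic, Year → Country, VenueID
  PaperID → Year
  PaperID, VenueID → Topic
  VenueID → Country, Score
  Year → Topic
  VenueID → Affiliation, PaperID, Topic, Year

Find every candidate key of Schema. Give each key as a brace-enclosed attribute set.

{PaperID}, {VenueID}

{PaperID} is a candidate key since {PaperID}⁺ = {Affiliation, Country, PaperID, Score, Topic, VenueID, Year} covers every attribute.
{VenueID} is a candidate key since {VenueID}⁺ = {Affiliation, Country, PaperID, Score, Topic, VenueID, Year} covers every attribute.
These are minimal and exhaustive — every other superkey contains one of them.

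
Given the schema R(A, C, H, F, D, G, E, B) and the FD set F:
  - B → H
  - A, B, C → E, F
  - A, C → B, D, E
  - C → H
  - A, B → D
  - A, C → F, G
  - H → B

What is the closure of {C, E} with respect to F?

{B, C, E, H}

Start with {C, E}.
C → H applies; add {H} → now {C, E, H}.
H → B applies; add {B} → now {B, C, E, H}.
No further FD applies.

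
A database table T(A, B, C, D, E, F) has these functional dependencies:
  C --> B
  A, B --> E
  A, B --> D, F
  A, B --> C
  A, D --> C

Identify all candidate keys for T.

{A, B}, {A, C}, {A, D}

Attributes never on any right-hand side: {A} — every candidate key must contain it.
{A, B}⁺ = {A, B, C, D, E, F}, which is every attribute, so {A, B} is a candidate key.
{A, C}⁺ = {A, B, C, D, E, F}, which is every attribute, so {A, C} is a candidate key.
{A, D}⁺ = {A, B, C, D, E, F}, which is every attribute, so {A, D} is a candidate key.
Any other superkey properly contains one of these, so there are no further candidate keys.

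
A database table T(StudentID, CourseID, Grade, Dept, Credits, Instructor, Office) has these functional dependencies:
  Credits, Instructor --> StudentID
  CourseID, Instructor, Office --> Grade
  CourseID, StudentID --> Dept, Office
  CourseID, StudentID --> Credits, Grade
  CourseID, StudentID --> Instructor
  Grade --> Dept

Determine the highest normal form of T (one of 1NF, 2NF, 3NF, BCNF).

Candidate keys: {CourseID, Credits, Instructor}, {CourseID, StudentID}. Prime attributes: {CourseID, Credits, Instructor, StudentID}.
For Credits, Instructor --> StudentID we have {Credits, Instructor}⁺ = {Credits, Instructor, StudentID}; {Credits, Instructor} is not a superkey, so BCNF fails.
CourseID, Instructor, Office --> Grade determines the non-prime attribute {Grade} from a non-superkey — 3NF is violated.
Checking every proper subset of each key, none determines a non-prime attribute — 2NF is satisfied.

2NF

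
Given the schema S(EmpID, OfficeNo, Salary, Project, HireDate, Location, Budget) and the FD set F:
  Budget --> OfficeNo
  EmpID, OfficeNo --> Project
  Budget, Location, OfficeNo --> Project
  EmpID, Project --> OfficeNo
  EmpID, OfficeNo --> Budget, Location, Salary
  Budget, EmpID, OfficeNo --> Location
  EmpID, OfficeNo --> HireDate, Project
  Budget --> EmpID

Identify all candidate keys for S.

{Budget}⁺ = {Budget, EmpID, HireDate, Location, OfficeNo, Project, Salary}, which is every attribute, so {Budget} is a candidate key.
{EmpID, OfficeNo}⁺ = {Budget, EmpID, HireDate, Location, OfficeNo, Project, Salary}, which is every attribute, so {EmpID, OfficeNo} is a candidate key.
{EmpID, Project}⁺ = {Budget, EmpID, HireDate, Location, OfficeNo, Project, Salary}, which is every attribute, so {EmpID, Project} is a candidate key.
No proper subset of any of these is a key, and no other minimal superkey exists.

{Budget}, {EmpID, OfficeNo}, {EmpID, Project}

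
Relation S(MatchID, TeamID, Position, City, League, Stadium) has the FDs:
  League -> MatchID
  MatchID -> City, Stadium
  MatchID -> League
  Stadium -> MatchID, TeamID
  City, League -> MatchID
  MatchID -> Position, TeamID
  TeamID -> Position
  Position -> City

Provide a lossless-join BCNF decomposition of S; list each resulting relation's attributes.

{City, Position}; {League, MatchID, Stadium, TeamID}; {Position, TeamID}

Candidate keys of the original relation: {League}, {MatchID}, {Stadium}.
In {City, League, MatchID, Position, Stadium, TeamID}, {TeamID} is not a superkey ({TeamID}⁺ restricted to this set is {City, Position, TeamID}), so split on TeamID -> City, Position into {City, Position, TeamID} and {League, MatchID, Stadium, TeamID}.
In {City, Position, TeamID}, {Position} is not a superkey ({Position}⁺ restricted to this set is {City, Position}), so split on Position -> City into {City, Position} and {Position, TeamID}.
{City, Position}: every determinant is a superkey — BCNF.
{Position, TeamID}: every determinant is a superkey — BCNF.
{League, MatchID, Stadium, TeamID}: every determinant is a superkey — BCNF.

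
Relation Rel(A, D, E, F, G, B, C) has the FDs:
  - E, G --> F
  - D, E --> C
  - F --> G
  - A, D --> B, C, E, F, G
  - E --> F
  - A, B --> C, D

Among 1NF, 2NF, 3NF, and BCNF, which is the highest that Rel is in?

2NF

Candidate keys: {A, B}, {A, D}. Prime attributes: {A, B, D}.
For E, G --> F we have {E, G}⁺ = {E, F, G}; {E, G} is not a superkey, so BCNF fails.
E, G --> F determines the non-prime attribute {F} from a non-superkey — 3NF is violated.
No proper subset of a key has a non-prime attribute in its closure, so there is no partial dependency; 2NF holds.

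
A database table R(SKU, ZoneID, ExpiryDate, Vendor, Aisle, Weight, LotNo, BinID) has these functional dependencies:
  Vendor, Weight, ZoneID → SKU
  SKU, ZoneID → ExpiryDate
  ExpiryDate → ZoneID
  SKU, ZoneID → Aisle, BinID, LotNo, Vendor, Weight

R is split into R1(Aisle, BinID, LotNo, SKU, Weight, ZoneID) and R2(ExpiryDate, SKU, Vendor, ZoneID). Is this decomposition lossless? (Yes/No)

The shared attributes are {SKU, ZoneID} and {SKU, ZoneID}⁺ = {Aisle, BinID, ExpiryDate, LotNo, SKU, Vendor, Weight, ZoneID}.
Since R1 ⊆ {Aisle, BinID, ExpiryDate, LotNo, SKU, Vendor, Weight, ZoneID}, the intersection is a superkey of R1; the decomposition is lossless.

Yes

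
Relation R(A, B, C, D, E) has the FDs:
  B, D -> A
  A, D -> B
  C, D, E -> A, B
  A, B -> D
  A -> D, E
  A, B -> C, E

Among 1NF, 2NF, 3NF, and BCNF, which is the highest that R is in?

Candidate keys: {A}, {B, D}, {C, D, E}. Prime attributes: {A, B, C, D, E}.
The left-hand side of every FD is a superkey, so BCNF is satisfied.

BCNF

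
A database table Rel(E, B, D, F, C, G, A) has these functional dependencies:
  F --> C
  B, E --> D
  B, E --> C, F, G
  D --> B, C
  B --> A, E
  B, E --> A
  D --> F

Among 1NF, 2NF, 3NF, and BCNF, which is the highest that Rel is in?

Candidate keys: {B}, {D}. Prime attributes: {B, D}.
F --> C: {F}⁺ = {C, F}, which is not all of the attributes, so the left side is not a superkey — BCNF is violated.
Because {C} is non-prime and the left side of F --> C is not a superkey, the relation is not in 3NF.
With only single-attribute keys there can be no partial dependency, so 2NF holds.

2NF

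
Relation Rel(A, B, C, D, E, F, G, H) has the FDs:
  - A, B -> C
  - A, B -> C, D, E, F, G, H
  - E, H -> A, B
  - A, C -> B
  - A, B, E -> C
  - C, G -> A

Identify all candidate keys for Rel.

{A, B}⁺ = {A, B, C, D, E, F, G, H} — all of the relation — so {A, B} is a candidate key.
{A, C}⁺ = {A, B, C, D, E, F, G, H} — all of the relation — so {A, C} is a candidate key.
{C, G}⁺ = {A, B, C, D, E, F, G, H} — all of the relation — so {C, G} is a candidate key.
{E, H}⁺ = {A, B, C, D, E, F, G, H} — all of the relation — so {E, H} is a candidate key.
These are minimal and exhaustive — every other superkey contains one of them.

{A, B}, {A, C}, {C, G}, {E, H}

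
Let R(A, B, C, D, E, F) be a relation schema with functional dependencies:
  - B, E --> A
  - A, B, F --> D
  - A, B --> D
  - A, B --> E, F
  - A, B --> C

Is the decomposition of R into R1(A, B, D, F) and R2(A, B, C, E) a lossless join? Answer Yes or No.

Yes

The shared attributes are {A, B} and {A, B}⁺ = {A, B, C, D, E, F}.
R1 is contained in that closure, so R1 ∩ R2 --> R1 holds and the join is lossless.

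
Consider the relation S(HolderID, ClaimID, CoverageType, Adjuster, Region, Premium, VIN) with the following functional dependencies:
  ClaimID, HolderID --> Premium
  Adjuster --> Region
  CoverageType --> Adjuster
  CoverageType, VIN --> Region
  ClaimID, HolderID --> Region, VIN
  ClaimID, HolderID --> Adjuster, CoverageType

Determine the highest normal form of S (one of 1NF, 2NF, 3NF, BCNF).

Candidate key: {ClaimID, HolderID}. Prime attributes: {ClaimID, HolderID}.
Adjuster --> Region breaks BCNF: {Adjuster}⁺ = {Adjuster, Region}, so {Adjuster} is not a superkey.
Because {Region} is non-prime and the left side of Adjuster --> Region is not a superkey, the relation is not in 3NF.
Checking every proper subset of each key, none determines a non-prime attribute — 2NF is satisfied.

2NF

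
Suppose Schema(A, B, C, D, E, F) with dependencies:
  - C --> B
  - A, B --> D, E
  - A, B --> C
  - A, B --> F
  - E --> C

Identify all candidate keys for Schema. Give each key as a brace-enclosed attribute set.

{A, B}, {A, C}, {A, E}

{A} never appears on the right of any FD, so every key must include it.
{A, B} is a candidate key since {A, B}⁺ = {A, B, C, D, E, F} covers every attribute.
{A, C} is a candidate key since {A, C}⁺ = {A, B, C, D, E, F} covers every attribute.
{A, E} is a candidate key since {A, E}⁺ = {A, B, C, D, E, F} covers every attribute.
No proper subset of any of these is a key, and no other minimal superkey exists.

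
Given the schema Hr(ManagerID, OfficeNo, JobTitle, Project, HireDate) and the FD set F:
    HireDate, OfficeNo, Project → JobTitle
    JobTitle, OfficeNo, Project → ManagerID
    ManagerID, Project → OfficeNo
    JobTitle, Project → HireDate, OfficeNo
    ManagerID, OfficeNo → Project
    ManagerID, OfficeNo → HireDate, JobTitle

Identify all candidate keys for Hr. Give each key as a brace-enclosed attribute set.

{JobTitle, Project}⁺ = {HireDate, JobTitle, ManagerID, OfficeNo, Project}, which is every attribute, so {JobTitle, Project} is a candidate key.
{ManagerID, OfficeNo}⁺ = {HireDate, JobTitle, ManagerID, OfficeNo, Project}, which is every attribute, so {ManagerID, OfficeNo} is a candidate key.
{ManagerID, Project}⁺ = {HireDate, JobTitle, ManagerID, OfficeNo, Project}, which is every attribute, so {ManagerID, Project} is a candidate key.
{HireDate, OfficeNo, Project}⁺ = {HireDate, JobTitle, ManagerID, OfficeNo, Project}, which is every attribute, so {HireDate, OfficeNo, Project} is a candidate key.
Any other superkey properly contains one of these, so there are no further candidate keys.

{HireDate, OfficeNo, Project}, {JobTitle, Project}, {ManagerID, OfficeNo}, {ManagerID, Project}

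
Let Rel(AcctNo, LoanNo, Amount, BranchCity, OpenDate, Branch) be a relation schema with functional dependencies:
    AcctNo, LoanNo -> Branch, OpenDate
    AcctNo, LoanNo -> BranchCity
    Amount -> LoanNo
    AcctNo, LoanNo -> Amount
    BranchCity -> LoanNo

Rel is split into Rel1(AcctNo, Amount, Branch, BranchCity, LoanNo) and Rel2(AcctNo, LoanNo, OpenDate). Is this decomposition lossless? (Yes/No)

Yes

The shared attributes are {AcctNo, LoanNo} and {AcctNo, LoanNo}⁺ = {AcctNo, Amount, Branch, BranchCity, LoanNo, OpenDate}.
This includes all of Rel1, so the common attributes are a superkey of Rel1 — the join is lossless.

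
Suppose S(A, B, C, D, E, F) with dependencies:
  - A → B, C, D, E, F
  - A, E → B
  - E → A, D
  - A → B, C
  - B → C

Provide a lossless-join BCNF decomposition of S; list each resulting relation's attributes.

Candidate keys of the original relation: {A}, {E}.
{A, B, C, D, E, F}: {B} determines {B, C} here but is not a superkey — split on B → C, giving {B, C} and {A, B, D, E, F}.
{B, C} has no BCNF violation.
{A, B, D, E, F} has no BCNF violation.

{A, B, D, E, F}; {B, C}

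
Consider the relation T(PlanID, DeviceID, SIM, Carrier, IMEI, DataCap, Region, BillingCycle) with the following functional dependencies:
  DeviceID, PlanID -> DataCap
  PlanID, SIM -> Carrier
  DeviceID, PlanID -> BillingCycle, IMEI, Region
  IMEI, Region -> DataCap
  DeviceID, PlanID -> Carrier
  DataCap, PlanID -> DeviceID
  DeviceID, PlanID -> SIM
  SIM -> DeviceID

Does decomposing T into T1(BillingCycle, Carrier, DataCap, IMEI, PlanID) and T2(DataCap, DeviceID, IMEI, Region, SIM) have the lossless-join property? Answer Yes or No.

No

The shared attributes are {DataCap, IMEI} and {DataCap, IMEI}⁺ = {DataCap, IMEI}.
The closure covers neither T1 nor T2 entirely; the join is not lossless.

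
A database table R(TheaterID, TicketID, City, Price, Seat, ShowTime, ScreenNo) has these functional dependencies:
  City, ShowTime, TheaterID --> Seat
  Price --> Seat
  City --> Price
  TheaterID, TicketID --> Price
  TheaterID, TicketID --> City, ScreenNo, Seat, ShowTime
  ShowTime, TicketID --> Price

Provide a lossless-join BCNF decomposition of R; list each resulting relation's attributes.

Candidate key of the original relation: {TheaterID, TicketID}.
{City, Price, ScreenNo, Seat, ShowTime, TheaterID, TicketID}: {City, ShowTime, TheaterID} determines {City, Price, Seat, ShowTime, TheaterID} here but is not a superkey — split on City, ShowTime, TheaterID --> Price, Seat, giving {City, Price, Seat, ShowTime, TheaterID} and {City, ScreenNo, ShowTime, TheaterID, TicketID}.
{City, Price, Seat, ShowTime, TheaterID}: {Price} determines {Price, Seat} here but is not a superkey — split on Price --> Seat, giving {Price, Seat} and {City, Price, ShowTime, TheaterID}.
{Price, Seat} has no BCNF violation.
{City, Price, ShowTime, TheaterID}: {City} determines {City, Price} here but is not a superkey — split on City --> Price, giving {City, Price} and {City, ShowTime, TheaterID}.
{City, Price} has no BCNF violation.
{City, ShowTime, TheaterID} has no BCNF violation.
{City, ScreenNo, ShowTime, TheaterID, TicketID} has no BCNF violation.

{City, Price}; {City, ScreenNo, ShowTime, TheaterID, TicketID}; {Price, Seat}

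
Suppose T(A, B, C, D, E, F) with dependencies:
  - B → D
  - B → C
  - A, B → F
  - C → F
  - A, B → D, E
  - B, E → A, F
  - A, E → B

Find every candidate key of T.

Closure of {A, B} is {A, B, C, D, E, F}, the whole schema; {A, B} is a candidate key.
Closure of {A, E} is {A, B, C, D, E, F}, the whole schema; {A, E} is a candidate key.
Closure of {B, E} is {A, B, C, D, E, F}, the whole schema; {B, E} is a candidate key.
Any other superkey properly contains one of these, so there are no further candidate keys.

{A, B}, {A, E}, {B, E}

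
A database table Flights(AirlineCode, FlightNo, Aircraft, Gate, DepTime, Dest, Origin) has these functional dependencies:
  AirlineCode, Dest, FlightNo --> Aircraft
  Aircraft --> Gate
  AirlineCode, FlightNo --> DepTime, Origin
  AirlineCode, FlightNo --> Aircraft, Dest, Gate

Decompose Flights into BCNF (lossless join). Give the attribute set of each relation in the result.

{Aircraft, AirlineCode, DepTime, Dest, FlightNo, Origin}; {Aircraft, Gate}

Candidate key of the original relation: {AirlineCode, FlightNo}.
Within {Aircraft, AirlineCode, DepTime, Dest, FlightNo, Gate, Origin}: {Aircraft}⁺ ∩ {Aircraft, AirlineCode, DepTime, Dest, FlightNo, Gate, Origin} = {Aircraft, Gate}, not the whole set, so Aircraft --> Gate violates BCNF; decompose into {Aircraft, Gate} and {Aircraft, AirlineCode, DepTime, Dest, FlightNo, Origin}.
{Aircraft, Gate}: every determinant is a superkey — BCNF.
{Aircraft, AirlineCode, DepTime, Dest, FlightNo, Origin}: every determinant is a superkey — BCNF.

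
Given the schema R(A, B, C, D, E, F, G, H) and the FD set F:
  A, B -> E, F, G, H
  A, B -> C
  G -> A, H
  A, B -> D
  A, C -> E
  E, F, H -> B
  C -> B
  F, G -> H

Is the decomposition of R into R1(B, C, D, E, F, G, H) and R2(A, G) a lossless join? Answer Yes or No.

R1 ∩ R2 = {G}; its closure under F is {A, G, H}.
R2 is contained in that closure, so R1 ∩ R2 -> R2 holds and the join is lossless.

Yes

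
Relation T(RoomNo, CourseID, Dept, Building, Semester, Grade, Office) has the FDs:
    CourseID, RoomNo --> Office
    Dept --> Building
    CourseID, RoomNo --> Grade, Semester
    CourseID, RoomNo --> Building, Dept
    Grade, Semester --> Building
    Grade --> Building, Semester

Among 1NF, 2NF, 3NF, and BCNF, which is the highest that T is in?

Candidate key: {CourseID, RoomNo}. Prime attributes: {CourseID, RoomNo}.
Dept --> Building breaks BCNF: {Dept}⁺ = {Building, Dept}, so {Dept} is not a superkey.
Dept --> Building determines the non-prime attribute {Building} from a non-superkey — 3NF is violated.
Checking every proper subset of each key, none determines a non-prime attribute — 2NF is satisfied.

2NF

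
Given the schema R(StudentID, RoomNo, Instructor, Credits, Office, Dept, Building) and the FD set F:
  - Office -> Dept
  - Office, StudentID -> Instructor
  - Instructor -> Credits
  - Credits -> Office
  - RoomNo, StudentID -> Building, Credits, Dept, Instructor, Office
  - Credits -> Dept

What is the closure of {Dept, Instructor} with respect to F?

{Credits, Dept, Instructor, Office}

Start with {Dept, Instructor}.
Instructor -> Credits applies; add {Credits} → now {Credits, Dept, Instructor}.
Credits -> Office applies; add {Office} → now {Credits, Dept, Instructor, Office}.
No further FD applies.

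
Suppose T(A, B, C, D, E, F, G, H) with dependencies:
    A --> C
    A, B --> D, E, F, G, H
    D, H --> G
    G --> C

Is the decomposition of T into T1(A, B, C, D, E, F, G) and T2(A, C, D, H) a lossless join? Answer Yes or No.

Common attributes: {A, C, D}; their closure is {A, C, D}.
The closure covers neither T1 nor T2 entirely; the join is not lossless.

No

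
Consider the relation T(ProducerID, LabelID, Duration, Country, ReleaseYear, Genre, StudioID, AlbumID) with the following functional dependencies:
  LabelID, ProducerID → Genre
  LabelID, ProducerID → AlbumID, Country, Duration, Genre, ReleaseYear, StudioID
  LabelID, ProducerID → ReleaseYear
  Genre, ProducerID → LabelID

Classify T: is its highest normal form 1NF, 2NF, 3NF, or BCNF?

Candidate keys: {Genre, ProducerID}, {LabelID, ProducerID}. Prime attributes: {Genre, LabelID, ProducerID}.
The left-hand side of every FD is a superkey, so BCNF is satisfied.

BCNF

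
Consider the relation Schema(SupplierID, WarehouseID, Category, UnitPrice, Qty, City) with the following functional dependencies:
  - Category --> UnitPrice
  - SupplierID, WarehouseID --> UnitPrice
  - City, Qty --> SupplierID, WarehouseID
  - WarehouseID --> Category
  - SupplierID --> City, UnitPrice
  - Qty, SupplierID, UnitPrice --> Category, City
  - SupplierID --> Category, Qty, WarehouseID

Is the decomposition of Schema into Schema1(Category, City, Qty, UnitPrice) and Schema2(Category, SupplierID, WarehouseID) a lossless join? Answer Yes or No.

Common attributes: {Category}; their closure is {Category, UnitPrice}.
The closure covers neither Schema1 nor Schema2 entirely; the join is not lossless.

No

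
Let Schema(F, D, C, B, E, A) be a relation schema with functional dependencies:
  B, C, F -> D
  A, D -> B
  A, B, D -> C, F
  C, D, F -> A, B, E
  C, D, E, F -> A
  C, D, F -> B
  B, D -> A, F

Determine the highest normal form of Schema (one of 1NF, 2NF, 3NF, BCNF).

BCNF

Candidate keys: {A, D}, {B, C, F}, {B, D}, {C, D, F}. Prime attributes: {A, B, C, D, F}.
Each dependency's left side is a superkey — BCNF holds.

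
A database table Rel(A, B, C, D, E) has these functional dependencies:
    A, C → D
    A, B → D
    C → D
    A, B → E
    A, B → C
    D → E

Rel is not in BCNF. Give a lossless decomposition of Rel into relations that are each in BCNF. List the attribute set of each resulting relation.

Candidate key of the original relation: {A, B}.
In {A, B, C, D, E}, {A, C} is not a superkey ({A, C}⁺ restricted to this set is {A, C, D, E}), so split on A, C → D, E into {A, C, D, E} and {A, B, C}.
In {A, C, D, E}, {C} is not a superkey ({C}⁺ restricted to this set is {C, D, E}), so split on C → D, E into {C, D, E} and {A, C}.
In {C, D, E}, {D} is not a superkey ({D}⁺ restricted to this set is {D, E}), so split on D → E into {D, E} and {C, D}.
{D, E} has no BCNF violation.
{C, D} has no BCNF violation.
{A, C} has no BCNF violation.
{A, B, C} has no BCNF violation.

{A, B, C}; {C, D}; {D, E}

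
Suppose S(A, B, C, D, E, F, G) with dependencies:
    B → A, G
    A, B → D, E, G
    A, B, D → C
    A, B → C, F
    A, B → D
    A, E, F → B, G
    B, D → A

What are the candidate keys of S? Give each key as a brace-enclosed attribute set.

{B}⁺ = {A, B, C, D, E, F, G} — all of the relation — so {B} is a candidate key.
{A, E, F}⁺ = {A, B, C, D, E, F, G} — all of the relation — so {A, E, F} is a candidate key.
No proper subset of any of these is a key, and no other minimal superkey exists.

{A, E, F}, {B}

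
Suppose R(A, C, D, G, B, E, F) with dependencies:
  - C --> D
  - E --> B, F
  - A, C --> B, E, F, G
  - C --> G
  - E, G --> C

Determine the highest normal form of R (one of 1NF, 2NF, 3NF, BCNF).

1NF

Candidate keys: {A, C}, {A, E, G}. Prime attributes: {A, C, E, G}.
C --> D breaks BCNF: {C}⁺ = {C, D, G}, so {C} is not a superkey.
Because {D} is non-prime and the left side of C --> D is not a superkey, the relation is not in 3NF.
{C} is a proper subset of the key {A, C}, and {C}⁺ contains the non-prime attribute {D} — a partial dependency, so 2NF is violated.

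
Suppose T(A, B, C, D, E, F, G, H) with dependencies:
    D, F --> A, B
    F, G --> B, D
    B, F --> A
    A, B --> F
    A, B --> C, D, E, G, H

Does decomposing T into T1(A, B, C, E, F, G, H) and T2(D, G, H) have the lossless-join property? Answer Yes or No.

The shared attributes are {G, H} and {G, H}⁺ = {G, H}.
T1 ⊄ {G, H} and T2 ⊄ {G, H}, so the split is lossy.

No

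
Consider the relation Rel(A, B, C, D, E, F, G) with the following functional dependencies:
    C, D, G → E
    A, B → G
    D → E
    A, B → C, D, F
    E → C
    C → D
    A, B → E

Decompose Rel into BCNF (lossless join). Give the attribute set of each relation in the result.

{A, B, D, F, G}; {C, D, E}

Candidate key of the original relation: {A, B}.
{A, B, C, D, E, F, G}: {C, D, G} determines {C, D, E, G} here but is not a superkey — split on C, D, G → E, giving {C, D, E, G} and {A, B, C, D, F, G}.
{C, D, E, G}: {D} determines {C, D, E} here but is not a superkey — split on D → C, E, giving {C, D, E} and {D, G}.
{C, D, E} has no BCNF violation.
{D, G} has no BCNF violation.
{A, B, C, D, F, G}: {D} determines {C, D} here but is not a superkey — split on D → C, giving {C, D} and {A, B, D, F, G}.
{C, D} has no BCNF violation.
{A, B, D, F, G} has no BCNF violation.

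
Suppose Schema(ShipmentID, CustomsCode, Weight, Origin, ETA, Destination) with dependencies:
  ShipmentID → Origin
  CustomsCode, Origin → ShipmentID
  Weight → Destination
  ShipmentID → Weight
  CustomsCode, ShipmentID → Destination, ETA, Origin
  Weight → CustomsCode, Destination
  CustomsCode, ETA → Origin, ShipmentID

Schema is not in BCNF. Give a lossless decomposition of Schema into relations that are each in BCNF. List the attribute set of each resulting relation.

{CustomsCode, Destination, Weight}; {ETA, Origin, ShipmentID, Weight}

Candidate keys of the original relation: {CustomsCode, ETA}, {CustomsCode, Origin}, {ETA, Weight}, {Origin, Weight}, {ShipmentID}.
In {CustomsCode, Destination, ETA, Origin, ShipmentID, Weight}, {Weight} is not a superkey ({Weight}⁺ restricted to this set is {CustomsCode, Destination, Weight}), so split on Weight → CustomsCode, Destination into {CustomsCode, Destination, Weight} and {ETA, Origin, ShipmentID, Weight}.
{CustomsCode, Destination, Weight} has no BCNF violation.
{ETA, Origin, ShipmentID, Weight} has no BCNF violation.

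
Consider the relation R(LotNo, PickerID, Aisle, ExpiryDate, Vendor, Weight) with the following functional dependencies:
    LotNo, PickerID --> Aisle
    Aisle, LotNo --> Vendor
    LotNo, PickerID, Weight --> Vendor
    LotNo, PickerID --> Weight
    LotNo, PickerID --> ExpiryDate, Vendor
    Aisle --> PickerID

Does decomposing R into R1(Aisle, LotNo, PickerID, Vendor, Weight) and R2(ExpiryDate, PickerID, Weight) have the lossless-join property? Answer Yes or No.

R1 ∩ R2 = {PickerID, Weight}; its closure under F is {PickerID, Weight}.
R1 ⊄ {PickerID, Weight} and R2 ⊄ {PickerID, Weight}, so the split is lossy.

No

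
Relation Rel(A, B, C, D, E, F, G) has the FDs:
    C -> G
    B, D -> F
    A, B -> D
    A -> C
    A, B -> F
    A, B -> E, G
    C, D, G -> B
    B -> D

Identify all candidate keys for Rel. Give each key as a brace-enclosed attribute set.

{A, B}, {A, D}

{A} never appears on the right of any FD, so every key must include it.
Closure of {A, B} is {A, B, C, D, E, F, G}, the whole schema; {A, B} is a candidate key.
Closure of {A, D} is {A, B, C, D, E, F, G}, the whole schema; {A, D} is a candidate key.
These are minimal and exhaustive — every other superkey contains one of them.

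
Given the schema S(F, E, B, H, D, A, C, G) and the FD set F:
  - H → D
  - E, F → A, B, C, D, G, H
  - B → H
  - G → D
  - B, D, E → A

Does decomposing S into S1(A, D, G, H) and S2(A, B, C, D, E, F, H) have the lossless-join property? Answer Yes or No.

The shared attributes are {A, D, H} and {A, D, H}⁺ = {A, D, H}.
Neither S1 nor S2 is contained in that closure, so the decomposition is lossy.

No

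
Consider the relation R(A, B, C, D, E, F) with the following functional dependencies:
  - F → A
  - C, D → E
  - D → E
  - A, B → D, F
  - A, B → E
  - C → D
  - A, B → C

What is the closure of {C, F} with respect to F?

Start with {C, F}.
F → A applies; add {A} → now {A, C, F}.
C → D applies; add {D} → now {A, C, D, F}.
C, D → E applies; add {E} → now {A, C, D, E, F}.
No further FD applies.

{A, C, D, E, F}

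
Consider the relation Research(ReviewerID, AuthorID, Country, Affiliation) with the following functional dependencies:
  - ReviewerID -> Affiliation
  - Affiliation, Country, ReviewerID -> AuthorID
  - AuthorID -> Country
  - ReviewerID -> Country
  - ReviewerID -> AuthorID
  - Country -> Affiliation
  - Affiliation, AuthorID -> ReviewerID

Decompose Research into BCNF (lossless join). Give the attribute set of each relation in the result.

Candidate keys of the original relation: {AuthorID}, {ReviewerID}.
Within {Affiliation, AuthorID, Country, ReviewerID}: {Country}⁺ ∩ {Affiliation, AuthorID, Country, ReviewerID} = {Affiliation, Country}, not the whole set, so Country -> Affiliation violates BCNF; decompose into {Affiliation, Country} and {AuthorID, Country, ReviewerID}.
{Affiliation, Country} is in BCNF.
{AuthorID, Country, ReviewerID} is in BCNF.

{Affiliation, Country}; {AuthorID, Country, ReviewerID}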